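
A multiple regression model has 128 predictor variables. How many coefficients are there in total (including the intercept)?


Including the intercept, the model has 128 predictor coefficients + 1 intercept.
Total = 129.

129


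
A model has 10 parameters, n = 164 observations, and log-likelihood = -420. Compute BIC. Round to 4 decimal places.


ln(164) = 5.099866.
k * ln(n) = 10 * 5.099866 = 50.998660.
-2L = 840.
BIC = 50.998660 + 840 = 890.998660, which rounds to 890.9987.

890.9987


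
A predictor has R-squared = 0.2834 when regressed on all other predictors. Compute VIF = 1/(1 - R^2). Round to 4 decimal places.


VIF = 1 / (1 - 0.2834).
= 1 / 0.7166 = 1.3955.

1.3955


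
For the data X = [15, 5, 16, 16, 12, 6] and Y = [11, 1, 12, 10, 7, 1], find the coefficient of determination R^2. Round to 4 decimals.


After computing the OLS fit (b0=-4.3564, b1=0.9734):
SSres = 3.2447, SStot = 122.0000.
R^2 = 1 - 3.2447/122.0000 = 0.9734.

0.9734


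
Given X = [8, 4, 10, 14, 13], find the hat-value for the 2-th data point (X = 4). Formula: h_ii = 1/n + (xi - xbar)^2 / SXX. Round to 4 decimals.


n = 5, xbar = 9.8000.
SXX = sum((xi - xbar)^2) = 64.8000.
h = 1/5 + (4 - 9.8000)^2 / 64.8000 = 0.7191.

0.7191


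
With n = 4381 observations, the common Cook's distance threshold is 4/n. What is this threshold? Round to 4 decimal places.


Using the rule of thumb:
Threshold = 4 / 4381 = 0.0009.

0.0009


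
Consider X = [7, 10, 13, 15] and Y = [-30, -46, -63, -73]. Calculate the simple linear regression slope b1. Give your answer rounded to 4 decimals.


The sample means are xbar = 11.2500 and ybar = -53.0000.
Compute S_xx = 36.7500 and S_xy = -199.0000.
Slope b1 = S_xy / S_xx = -199.0000 / 36.7500 = -5.4150.

-5.4150


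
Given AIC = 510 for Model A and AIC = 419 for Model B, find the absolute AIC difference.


Compute |510 - 419| = 91.
Model B has the smaller AIC.

91


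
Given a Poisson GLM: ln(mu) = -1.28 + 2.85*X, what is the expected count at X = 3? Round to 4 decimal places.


Linear predictor: eta = -1.28 + (2.85)(3) = 7.2700.
Expected count: mu = exp(7.2700) = 1436.5505.

1436.5505


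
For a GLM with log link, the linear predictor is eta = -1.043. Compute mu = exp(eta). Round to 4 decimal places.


mu = exp(eta) = exp(-1.043).
= 0.3524.

0.3524


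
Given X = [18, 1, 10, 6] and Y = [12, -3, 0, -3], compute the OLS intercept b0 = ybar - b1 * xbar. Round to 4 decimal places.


The slope is b1 = 0.9208.
Sample means are xbar = 8.7500 and ybar = 1.5000.
Intercept: b0 = 1.5000 - (0.9208)(8.7500) = -6.5574.

-6.5574


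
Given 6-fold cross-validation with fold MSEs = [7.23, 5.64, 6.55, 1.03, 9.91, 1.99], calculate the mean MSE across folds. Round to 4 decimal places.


Sum of fold MSEs = 32.3500.
Average = 32.3500 / 6 = 5.3917.

5.3917


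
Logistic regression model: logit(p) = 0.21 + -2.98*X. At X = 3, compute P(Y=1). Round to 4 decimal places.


z = 0.21 + -2.98 * 3 = -8.7300.
Sigmoid: P = 1 / (1 + exp(8.7300)) = 0.0002.

0.0002


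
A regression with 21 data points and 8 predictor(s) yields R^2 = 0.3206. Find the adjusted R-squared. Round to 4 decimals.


Using the formula:
(1 - 0.3206) = 0.6794.
Multiply by 20/12: 0.6794 * 20 = 13.5880, then 13.5880 / 12 = 1.1323.
Adj R^2 = 1 - 1.1323 = -0.1323.

-0.1323


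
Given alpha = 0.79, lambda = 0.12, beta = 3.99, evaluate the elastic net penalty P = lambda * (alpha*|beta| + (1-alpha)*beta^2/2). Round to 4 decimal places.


L1 component = 0.79 * |3.99| = 3.1521.
L2 component = 0.21 * 3.99^2 / 2 = 1.6716.
Penalty = 0.12 * (3.1521 + 1.6716) = 0.12 * 4.8237 = 0.5788.

0.5788


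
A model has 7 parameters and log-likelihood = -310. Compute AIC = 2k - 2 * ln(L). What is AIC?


Compute:
2k = 2*7 = 14.
-2*loglik = -2*(-310) = 620.
AIC = 14 + 620 = 634.

634


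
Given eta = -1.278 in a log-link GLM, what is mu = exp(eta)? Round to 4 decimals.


Apply the inverse link:
mu = e^-1.278 = 0.2786.

0.2786


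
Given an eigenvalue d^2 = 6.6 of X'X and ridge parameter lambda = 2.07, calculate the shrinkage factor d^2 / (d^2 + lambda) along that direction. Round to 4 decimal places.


d^2 + lambda = 6.6 + 2.07 = 8.6700.
Shrinkage factor = 6.6/8.6700 = 0.7612.

0.7612


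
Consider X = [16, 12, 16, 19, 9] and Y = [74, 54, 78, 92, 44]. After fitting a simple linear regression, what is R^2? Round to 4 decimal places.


Fit the OLS line: b0 = -2.0000, b1 = 4.8889.
SSres = 20.4444.
SStot = 1483.2000.
R^2 = 1 - 20.4444/1483.2000 = 0.9862.

0.9862


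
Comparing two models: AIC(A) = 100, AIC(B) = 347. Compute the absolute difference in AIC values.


Compute |100 - 347| = 247.
Model A has the smaller AIC.

247


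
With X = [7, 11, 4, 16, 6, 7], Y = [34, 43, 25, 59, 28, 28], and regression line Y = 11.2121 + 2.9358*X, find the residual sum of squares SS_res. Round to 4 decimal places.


For each point, residual = actual - predicted.
Residuals: [2.2373, -0.5059, 2.0447, 0.8151, -0.8269, -3.7627].
Sum of squared residuals = 24.9483.

24.9483


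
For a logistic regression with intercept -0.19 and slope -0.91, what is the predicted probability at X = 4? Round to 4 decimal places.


Compute z = -0.19 + (-0.91)(4) = -3.8300.
exp(-z) = 46.0625.
P = 1/(1 + 46.0625) = 0.0212.

0.0212


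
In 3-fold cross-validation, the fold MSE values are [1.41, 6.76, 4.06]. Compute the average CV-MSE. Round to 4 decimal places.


Sum of fold MSEs = 12.2300.
Average = 12.2300 / 3 = 4.0767.

4.0767


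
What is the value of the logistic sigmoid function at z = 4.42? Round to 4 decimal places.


Compute exp(-4.4200) = 0.0120.
Sigmoid = 1 / (1 + 0.0120) = 1 / 1.0120 = 0.9881.

0.9881


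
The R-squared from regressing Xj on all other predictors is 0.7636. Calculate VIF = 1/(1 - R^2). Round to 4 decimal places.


Denominator: 1 - 0.7636 = 0.2364.
VIF = 1 / 0.2364 = 4.2301.

4.2301


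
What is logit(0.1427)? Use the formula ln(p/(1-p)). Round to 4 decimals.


1 - p = 0.8573.
p/(1-p) = 0.1665.
logit = ln(0.1665) = -1.7930.

-1.7930


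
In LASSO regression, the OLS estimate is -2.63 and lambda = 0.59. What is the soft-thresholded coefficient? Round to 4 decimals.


Check: |-2.63| = 2.63 vs lambda = 0.59.
Since |beta| > lambda, coefficient = sign(beta)*(|beta| - lambda) = -2.0400.
Soft-thresholded coefficient = -2.0400.

-2.0400


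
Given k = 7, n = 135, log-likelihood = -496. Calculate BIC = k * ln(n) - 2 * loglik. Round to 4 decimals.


ln(135) = 4.905275.
k * ln(n) = 7 * 4.905275 = 34.336925.
-2L = 992.
BIC = 34.336925 + 992 = 1026.336925, which rounds to 1026.3369.

1026.3369


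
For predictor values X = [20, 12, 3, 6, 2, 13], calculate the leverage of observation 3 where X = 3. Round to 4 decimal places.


Compute xbar = 9.3333 with n = 6 observations.
SXX = 239.3333.
Leverage = 1/6 + (3 - 9.3333)^2/239.3333 = 0.3343.

0.3343


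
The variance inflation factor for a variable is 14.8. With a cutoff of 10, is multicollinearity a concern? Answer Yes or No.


The threshold is 10.
VIF = 14.8 is >= 10.
Multicollinearity indication: Yes.

Yes


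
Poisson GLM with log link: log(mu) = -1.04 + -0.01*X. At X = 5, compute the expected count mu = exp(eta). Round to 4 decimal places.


eta = -1.04 + -0.01 * 5 = -1.0900.
mu = exp(-1.0900) = 0.3362.

0.3362


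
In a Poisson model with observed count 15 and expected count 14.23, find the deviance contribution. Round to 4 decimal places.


First: ln(15/14.23) = 0.052698.
Then: 15 * 0.052698 = 0.790470.
y - mu = 15 - 14.23 = 0.77.
D = 2(0.790470 - 0.77) = 0.040940, which rounds to 0.0409.

0.0409


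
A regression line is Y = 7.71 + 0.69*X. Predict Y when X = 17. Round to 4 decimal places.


Substitute X = 17 into the equation:
Y = 7.71 + 0.69 * 17 = 7.71 + 11.7300 = 19.4400.

19.4400


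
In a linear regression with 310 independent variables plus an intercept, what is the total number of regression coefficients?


Including the intercept, the model has 310 predictor coefficients + 1 intercept.
Total = 311.

311


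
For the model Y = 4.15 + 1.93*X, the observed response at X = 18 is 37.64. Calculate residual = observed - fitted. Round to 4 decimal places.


Predicted = 4.15 + 1.93 * 18 = 38.8900.
Residual = 37.64 - 38.8900 = -1.2500.

-1.2500


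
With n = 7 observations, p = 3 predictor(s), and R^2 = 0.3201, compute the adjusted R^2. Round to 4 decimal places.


Using the formula:
(1 - 0.3201) = 0.6799.
Multiply by 6/3: 0.6799 * 6 = 4.0794, then 4.0794 / 3 = 1.3598.
Adj R^2 = 1 - 1.3598 = -0.3598.

-0.3598


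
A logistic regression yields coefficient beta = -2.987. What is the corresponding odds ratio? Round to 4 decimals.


Odds ratio = exp(beta) = exp(-2.987).
= 0.0504.

0.0504


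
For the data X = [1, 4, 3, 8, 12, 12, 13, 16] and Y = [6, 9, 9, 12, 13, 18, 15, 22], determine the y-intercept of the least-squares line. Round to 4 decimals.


First find the slope: b1 = 0.8996.
Means: xbar = 8.6250, ybar = 13.0000.
b0 = ybar - b1 * xbar = 13.0000 - 0.8996 * 8.6250 = 5.2411.

5.2411


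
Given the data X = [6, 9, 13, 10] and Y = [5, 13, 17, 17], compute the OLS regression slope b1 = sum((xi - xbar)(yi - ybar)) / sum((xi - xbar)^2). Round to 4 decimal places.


First compute the means: xbar = 9.5000, ybar = 13.0000.
Then S_xx = sum((xi - xbar)^2) = 25.0000.
S_xy = sum((xi - xbar)(yi - ybar)) = 44.0000.
b1 = S_xy / S_xx = 44.0000 / 25.0000 = 1.7600.

1.7600


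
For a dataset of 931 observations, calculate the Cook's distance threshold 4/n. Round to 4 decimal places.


Cook's distance cutoff = 4/n = 4/931.
= 0.0043.

0.0043


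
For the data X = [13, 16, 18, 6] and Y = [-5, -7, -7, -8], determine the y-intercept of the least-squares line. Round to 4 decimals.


Compute b1 = 0.0816 from the OLS formula.
With xbar = 13.2500 and ybar = -6.7500, the intercept is:
b0 = -6.7500 - 0.0816 * 13.2500 = -7.8308.

-7.8308


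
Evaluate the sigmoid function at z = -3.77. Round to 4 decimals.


Compute exp(3.7700) = 43.3801.
Sigmoid = 1 / (1 + 43.3801) = 1 / 44.3801 = 0.0225.

0.0225


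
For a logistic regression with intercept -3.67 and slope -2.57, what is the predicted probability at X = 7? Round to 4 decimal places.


Compute z = -3.67 + (-2.57)(7) = -21.6600.
exp(-z) = 2551634573.5669.
P = 1/(1 + 2551634573.5669) = 0.0000.

0.0000


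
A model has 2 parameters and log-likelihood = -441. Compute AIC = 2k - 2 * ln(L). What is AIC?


AIC = 2k - 2*loglik = 2(2) - 2(-441).
= 4 + 882 = 886.

886


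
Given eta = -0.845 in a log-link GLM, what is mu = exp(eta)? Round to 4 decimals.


Apply the inverse link:
mu = e^-0.845 = 0.4296.

0.4296


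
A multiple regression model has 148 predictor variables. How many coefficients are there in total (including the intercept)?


Including the intercept, the model has 148 predictor coefficients + 1 intercept.
Total = 149.

149


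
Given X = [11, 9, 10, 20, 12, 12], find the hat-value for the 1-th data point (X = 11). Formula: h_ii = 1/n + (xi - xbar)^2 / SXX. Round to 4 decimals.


Compute xbar = 12.3333 with n = 6 observations.
SXX = 77.3333.
Leverage = 1/6 + (11 - 12.3333)^2/77.3333 = 0.1897.

0.1897


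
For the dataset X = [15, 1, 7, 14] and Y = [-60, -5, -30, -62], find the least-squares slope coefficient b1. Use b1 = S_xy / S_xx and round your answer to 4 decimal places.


Calculate xbar = 9.2500, ybar = -39.2500.
S_xx = 128.7500, S_xy = -530.7500.
Using b1 = S_xy / S_xx = -530.7500 / 128.7500, we get b1 = -4.1223.

-4.1223


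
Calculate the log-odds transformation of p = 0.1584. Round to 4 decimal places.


The odds are p/(1-p) = 0.1584 / 0.8416 = 0.1882.
logit(p) = ln(0.1882) = -1.6702.

-1.6702


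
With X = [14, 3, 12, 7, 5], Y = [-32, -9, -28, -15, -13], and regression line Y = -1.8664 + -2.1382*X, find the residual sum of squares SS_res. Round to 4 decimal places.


Compute predicted values, then residuals = yi - yhat_i.
Residuals: [-0.1988, -0.7190, -0.4752, 1.8338, -0.4426].
SSres = sum(residual^2) = 4.3410.

4.3410


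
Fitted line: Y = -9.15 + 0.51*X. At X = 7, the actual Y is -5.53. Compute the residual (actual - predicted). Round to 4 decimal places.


Predicted = -9.15 + 0.51 * 7 = -5.5800.
Residual = -5.53 - -5.5800 = 0.0500.

0.0500


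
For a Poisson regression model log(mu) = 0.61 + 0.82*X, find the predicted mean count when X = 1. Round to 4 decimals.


Linear predictor: eta = 0.61 + (0.82)(1) = 1.4300.
Expected count: mu = exp(1.4300) = 4.1787.

4.1787


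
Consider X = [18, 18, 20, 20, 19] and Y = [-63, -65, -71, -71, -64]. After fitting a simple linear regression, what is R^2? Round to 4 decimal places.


After computing the OLS fit (b0=-0.3000, b1=-3.5000):
SSres = 11.8000, SStot = 60.8000.
R^2 = 1 - 11.8000/60.8000 = 0.8059.

0.8059


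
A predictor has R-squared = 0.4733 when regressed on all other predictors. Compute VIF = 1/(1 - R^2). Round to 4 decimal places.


Denominator: 1 - 0.4733 = 0.5267.
VIF = 1 / 0.5267 = 1.8986.

1.8986


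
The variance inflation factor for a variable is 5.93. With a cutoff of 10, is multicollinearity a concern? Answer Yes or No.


The threshold is 10.
VIF = 5.93 is < 10.
Multicollinearity indication: No.

No


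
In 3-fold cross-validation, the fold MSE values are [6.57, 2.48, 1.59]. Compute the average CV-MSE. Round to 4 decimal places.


Add all fold MSEs: 10.6400.
Divide by k = 3: 10.6400/3 = 3.5467.

3.5467


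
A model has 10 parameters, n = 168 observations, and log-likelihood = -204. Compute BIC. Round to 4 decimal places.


Compute k*ln(n) = 10*ln(168) = 10*5.123964 = 51.239640.
Then -2*loglik = 408.
BIC = 51.239640 + 408 = 459.239640, which rounds to 459.2396.

459.2396


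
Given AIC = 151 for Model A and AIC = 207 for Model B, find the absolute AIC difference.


Compute |151 - 207| = 56.
Model A has the smaller AIC.

56


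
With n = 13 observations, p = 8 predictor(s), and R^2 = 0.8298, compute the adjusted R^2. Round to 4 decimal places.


Plug in: Adj R^2 = 1 - (1 - 0.8298) * 12/4.
= 1 - 0.1702 * 12/4
= 1 - 2.0424 / 4
= 1 - 0.5106 = 0.4894.

0.4894


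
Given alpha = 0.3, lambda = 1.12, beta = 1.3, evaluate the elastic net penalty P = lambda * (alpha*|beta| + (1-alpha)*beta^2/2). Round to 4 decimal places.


Compute:
L1 = 0.3 * 1.3 = 0.3900.
L2 = 0.7 * 1.3^2 / 2 = 0.5915.
Penalty = 1.12 * (0.3900 + 0.5915) = 1.0993.

1.0993


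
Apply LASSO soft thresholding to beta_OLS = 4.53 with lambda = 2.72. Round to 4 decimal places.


|beta_OLS| = 4.53.
lambda = 2.72.
Since |beta| > lambda, coefficient = sign(beta)*(|beta| - lambda) = 1.8100.
Result = 1.8100.

1.8100


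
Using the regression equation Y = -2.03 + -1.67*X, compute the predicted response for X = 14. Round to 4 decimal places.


Substitute X = 14 into the equation:
Y = -2.03 + -1.67 * 14 = -2.03 + -23.3800 = -25.4100.

-25.4100


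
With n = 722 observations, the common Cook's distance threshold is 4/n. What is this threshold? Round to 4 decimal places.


The threshold is 4/n.
4/722 = 0.0055.

0.0055


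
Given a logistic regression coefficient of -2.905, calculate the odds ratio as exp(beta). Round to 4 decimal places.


The odds ratio is computed as:
OR = e^(-2.905) = 0.0547.

0.0547


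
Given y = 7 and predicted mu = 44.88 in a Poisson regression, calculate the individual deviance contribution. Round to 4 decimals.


Compute y*ln(y/mu) = 7*ln(7/44.88) = 7*-1.858082 = -13.006574.
y - mu = -37.88.
D = 2*(-13.006574 - (-37.88)) = 49.746852, which rounds to 49.7469.

49.7469


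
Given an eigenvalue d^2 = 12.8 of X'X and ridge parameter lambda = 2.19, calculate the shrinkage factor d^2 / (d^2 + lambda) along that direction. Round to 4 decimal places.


Compute the denominator: 12.8 + 2.19 = 14.9900.
Shrinkage factor = 12.8 / 14.9900 = 0.8539.

0.8539


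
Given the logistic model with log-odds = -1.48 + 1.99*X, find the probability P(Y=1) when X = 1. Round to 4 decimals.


z = -1.48 + 1.99 * 1 = 0.5100.
Sigmoid: P = 1 / (1 + exp(-0.5100)) = 0.6248.

0.6248


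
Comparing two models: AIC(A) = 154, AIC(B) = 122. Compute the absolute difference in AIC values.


|AIC_A - AIC_B| = |154 - 122| = 32.
Model B is preferred (lower AIC).

32


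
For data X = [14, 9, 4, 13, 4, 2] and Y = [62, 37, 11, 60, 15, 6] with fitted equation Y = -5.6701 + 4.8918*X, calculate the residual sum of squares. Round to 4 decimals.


Predicted values from Y = -5.6701 + 4.8918*X.
Residuals: [-0.8151, -1.3561, -2.8971, 2.0767, 1.1029, 1.8865].
SSres = 19.9845.

19.9845


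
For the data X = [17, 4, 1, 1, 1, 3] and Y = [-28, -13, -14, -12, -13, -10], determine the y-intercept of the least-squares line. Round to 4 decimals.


The slope is b1 = -0.9821.
Sample means are xbar = 4.5000 and ybar = -15.0000.
Intercept: b0 = -15.0000 - (-0.9821)(4.5000) = -10.5806.

-10.5806


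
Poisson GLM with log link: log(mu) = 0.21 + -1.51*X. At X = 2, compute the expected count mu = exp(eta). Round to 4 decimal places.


Linear predictor: eta = 0.21 + (-1.51)(2) = -2.8100.
Expected count: mu = exp(-2.8100) = 0.0602.

0.0602


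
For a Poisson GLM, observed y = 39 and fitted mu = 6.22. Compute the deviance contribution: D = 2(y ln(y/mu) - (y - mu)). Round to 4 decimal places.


First: ln(39/6.22) = 1.835792.
Then: 39 * 1.835792 = 71.595888.
y - mu = 39 - 6.22 = 32.78.
D = 2(71.595888 - 32.78) = 77.631776, which rounds to 77.6318.

77.6318


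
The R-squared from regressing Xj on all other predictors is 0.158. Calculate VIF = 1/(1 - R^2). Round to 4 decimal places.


Denominator: 1 - 0.158 = 0.842.
VIF = 1 / 0.842 = 1.1876.

1.1876


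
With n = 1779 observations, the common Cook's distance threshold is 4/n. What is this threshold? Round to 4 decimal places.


The threshold is 4/n.
4/1779 = 0.0022.

0.0022


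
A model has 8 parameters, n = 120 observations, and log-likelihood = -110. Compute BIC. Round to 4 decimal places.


Compute k*ln(n) = 8*ln(120) = 8*4.787492 = 38.299936.
Then -2*loglik = 220.
BIC = 38.299936 + 220 = 258.299936, which rounds to 258.2999.

258.2999


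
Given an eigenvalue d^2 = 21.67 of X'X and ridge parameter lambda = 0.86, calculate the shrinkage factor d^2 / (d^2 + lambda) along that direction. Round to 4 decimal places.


Denominator = d^2 + lambda = 21.67 + 0.86 = 22.5300.
Shrinkage = 21.67 / 22.5300 = 0.9618.

0.9618


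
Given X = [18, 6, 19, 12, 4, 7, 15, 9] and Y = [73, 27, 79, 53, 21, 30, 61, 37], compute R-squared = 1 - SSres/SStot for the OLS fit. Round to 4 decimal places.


The fitted line is Y = 3.8960 + 3.8870*X.
SSres = 17.0224, SStot = 3393.8750.
R^2 = 1 - SSres/SStot = 0.9950.

0.9950


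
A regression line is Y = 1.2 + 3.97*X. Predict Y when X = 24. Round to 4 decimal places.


Predicted value:
Y = 1.2 + (3.97)(24) = 1.2 + 95.2800 = 96.4800.

96.4800


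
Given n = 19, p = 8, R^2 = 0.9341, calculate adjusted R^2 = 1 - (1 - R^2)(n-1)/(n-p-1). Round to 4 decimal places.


Adjusted R^2 = 1 - (1 - R^2) * (n-1)/(n-p-1).
(1 - R^2) = 0.0659.
(n-1)/(n-p-1) = 18/10.
(1 - R^2) * (n-1) = 0.0659 * 18 = 1.1862.
Divide by (n-p-1): 1.1862 / 10 = 0.1186.
Adj R^2 = 1 - 0.1186 = 0.8814.

0.8814


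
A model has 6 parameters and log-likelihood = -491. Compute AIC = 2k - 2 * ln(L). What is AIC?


AIC = 2*6 - 2*(-491).
= 12 + 982 = 994.

994


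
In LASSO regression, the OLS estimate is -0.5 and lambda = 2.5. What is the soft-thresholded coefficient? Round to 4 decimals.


|beta_OLS| = 0.5.
lambda = 2.5.
Since |beta| <= lambda, the coefficient is set to 0.
Result = 0.0000.

0.0000


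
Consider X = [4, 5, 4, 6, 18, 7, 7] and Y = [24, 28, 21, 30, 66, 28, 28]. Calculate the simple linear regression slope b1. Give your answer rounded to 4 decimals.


First compute the means: xbar = 7.2857, ybar = 32.1429.
Then S_xx = sum((xi - xbar)^2) = 143.4286.
S_xy = sum((xi - xbar)(yi - ybar)) = 440.7143.
b1 = S_xy / S_xx = 440.7143 / 143.4286 = 3.0727.

3.0727


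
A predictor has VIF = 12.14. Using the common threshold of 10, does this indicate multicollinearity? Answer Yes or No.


The threshold is 10.
VIF = 12.14 is >= 10.
Multicollinearity indication: Yes.

Yes


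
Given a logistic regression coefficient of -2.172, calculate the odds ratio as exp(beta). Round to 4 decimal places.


The odds ratio is computed as:
OR = e^(-2.172) = 0.1139.

0.1139


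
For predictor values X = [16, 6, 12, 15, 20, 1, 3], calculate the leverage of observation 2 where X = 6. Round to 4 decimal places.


n = 7, xbar = 10.4286.
SXX = sum((xi - xbar)^2) = 309.7143.
h = 1/7 + (6 - 10.4286)^2 / 309.7143 = 0.2062.

0.2062


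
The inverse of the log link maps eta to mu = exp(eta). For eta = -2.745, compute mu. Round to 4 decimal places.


The inverse log link gives:
mu = exp(-2.745) = 0.0642.

0.0642


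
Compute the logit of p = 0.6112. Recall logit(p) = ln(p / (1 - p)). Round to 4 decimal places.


1 - p = 0.3888.
p/(1-p) = 1.5720.
logit = ln(1.5720) = 0.4524.

0.4524


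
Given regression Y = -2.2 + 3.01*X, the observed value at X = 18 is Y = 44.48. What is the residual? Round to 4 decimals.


Compute yhat = -2.2 + (3.01)(18) = 51.9800.
Residual = actual - predicted = 44.48 - 51.9800 = -7.5000.

-7.5000


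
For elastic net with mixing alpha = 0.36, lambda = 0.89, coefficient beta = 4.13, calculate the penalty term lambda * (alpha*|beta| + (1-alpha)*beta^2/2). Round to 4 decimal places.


Compute:
L1 = 0.36 * 4.13 = 1.4868.
L2 = 0.64 * 4.13^2 / 2 = 5.4582.
Penalty = 0.89 * (1.4868 + 5.4582) = 6.1811.

6.1811


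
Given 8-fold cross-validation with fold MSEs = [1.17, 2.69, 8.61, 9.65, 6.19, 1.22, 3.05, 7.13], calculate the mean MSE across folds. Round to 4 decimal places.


Sum of fold MSEs = 39.7100.
Average = 39.7100 / 8 = 4.9638.

4.9638


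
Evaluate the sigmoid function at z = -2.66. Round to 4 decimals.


exp(2.6600) = 14.2963.
1 + exp(-z) = 15.2963.
sigmoid = 1/15.2963 = 0.0654.

0.0654


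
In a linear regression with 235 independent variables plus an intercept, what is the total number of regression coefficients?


Including the intercept, the model has 235 predictor coefficients + 1 intercept.
Total = 236.

236


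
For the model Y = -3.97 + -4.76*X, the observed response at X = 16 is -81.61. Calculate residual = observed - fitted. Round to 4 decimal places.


Fitted value at X = 16 is yhat = -3.97 + -4.76*16 = -80.1300.
Residual = -81.61 - -80.1300 = -1.4800.

-1.4800


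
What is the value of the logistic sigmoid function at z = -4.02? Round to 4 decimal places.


exp(4.0200) = 55.7011.
1 + exp(-z) = 56.7011.
sigmoid = 1/56.7011 = 0.0176.

0.0176


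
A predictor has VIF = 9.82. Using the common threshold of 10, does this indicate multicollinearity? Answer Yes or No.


Compare VIF = 9.82 to the threshold of 10.
9.82 < 10, so the answer is No.

No


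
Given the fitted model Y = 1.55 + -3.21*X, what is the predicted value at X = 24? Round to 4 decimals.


Plug X = 24 into Y = 1.55 + -3.21*X:
Y = 1.55 + -77.0400 = -75.4900.

-75.4900


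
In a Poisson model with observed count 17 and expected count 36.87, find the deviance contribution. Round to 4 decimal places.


Compute y*ln(y/mu) = 17*ln(17/36.87) = 17*-0.774185 = -13.161145.
y - mu = -19.87.
D = 2*(-13.161145 - (-19.87)) = 13.417710, which rounds to 13.4177.

13.4177


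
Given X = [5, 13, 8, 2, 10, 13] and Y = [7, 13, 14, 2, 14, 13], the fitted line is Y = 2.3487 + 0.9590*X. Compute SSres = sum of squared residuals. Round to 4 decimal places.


Predicted values from Y = 2.3487 + 0.9590*X.
Residuals: [-0.1437, -1.8157, 3.9793, -2.2667, 2.0613, -1.8157].
SSres = 31.8359.

31.8359


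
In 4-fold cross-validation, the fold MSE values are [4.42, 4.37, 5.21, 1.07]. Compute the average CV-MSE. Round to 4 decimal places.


Add all fold MSEs: 15.0700.
Divide by k = 4: 15.0700/4 = 3.7675.

3.7675


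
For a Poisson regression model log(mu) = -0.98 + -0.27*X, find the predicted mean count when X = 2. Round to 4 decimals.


eta = -0.98 + -0.27 * 2 = -1.5200.
mu = exp(-1.5200) = 0.2187.

0.2187


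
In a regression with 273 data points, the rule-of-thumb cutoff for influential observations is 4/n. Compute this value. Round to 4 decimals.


Cook's distance cutoff = 4/n = 4/273.
= 0.0147.

0.0147


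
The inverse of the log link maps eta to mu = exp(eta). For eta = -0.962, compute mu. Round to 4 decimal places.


mu = exp(eta) = exp(-0.962).
= 0.3821.

0.3821


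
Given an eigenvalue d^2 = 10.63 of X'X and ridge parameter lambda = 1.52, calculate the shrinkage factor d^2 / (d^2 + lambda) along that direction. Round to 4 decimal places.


Compute the denominator: 10.63 + 1.52 = 12.1500.
Shrinkage factor = 10.63 / 12.1500 = 0.8749.

0.8749


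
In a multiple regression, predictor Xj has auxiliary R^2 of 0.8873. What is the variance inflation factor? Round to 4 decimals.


Using VIF = 1/(1 - R^2_j):
1 - 0.8873 = 0.1127.
VIF = 8.8731.

8.8731


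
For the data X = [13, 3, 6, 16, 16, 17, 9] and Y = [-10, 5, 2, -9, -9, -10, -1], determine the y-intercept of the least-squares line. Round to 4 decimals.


First find the slope: b1 = -1.1242.
Means: xbar = 11.4286, ybar = -4.5714.
b0 = ybar - b1 * xbar = -4.5714 - -1.1242 * 11.4286 = 8.2767.

8.2767


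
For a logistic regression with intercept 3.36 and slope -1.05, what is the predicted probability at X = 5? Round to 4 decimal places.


z = 3.36 + -1.05 * 5 = -1.8900.
Sigmoid: P = 1 / (1 + exp(1.8900)) = 0.1312.

0.1312


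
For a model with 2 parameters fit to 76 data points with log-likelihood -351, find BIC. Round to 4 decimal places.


k * ln(n) = 2 * ln(76) = 2 * 4.330733 = 8.661466.
-2 * loglik = -2 * (-351) = 702.
BIC = 8.661466 + 702 = 710.661466, which rounds to 710.6615.

710.6615


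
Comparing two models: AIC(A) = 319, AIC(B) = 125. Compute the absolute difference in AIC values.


|AIC_A - AIC_B| = |319 - 125| = 194.
Model B is preferred (lower AIC).

194


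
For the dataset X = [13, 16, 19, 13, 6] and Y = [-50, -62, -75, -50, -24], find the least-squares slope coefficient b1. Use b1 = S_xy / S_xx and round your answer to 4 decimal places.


Calculate xbar = 13.4000, ybar = -52.2000.
S_xx = 93.2000, S_xy = -363.6000.
Using b1 = S_xy / S_xx = -363.6000 / 93.2000, we get b1 = -3.9013.

-3.9013


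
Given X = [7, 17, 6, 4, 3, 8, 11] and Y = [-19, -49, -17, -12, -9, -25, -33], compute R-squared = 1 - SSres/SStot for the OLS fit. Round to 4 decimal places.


Fit the OLS line: b0 = -0.2521, b1 = -2.8971.
SSres = 6.2731.
SStot = 1147.7143.
R^2 = 1 - 6.2731/1147.7143 = 0.9945.

0.9945


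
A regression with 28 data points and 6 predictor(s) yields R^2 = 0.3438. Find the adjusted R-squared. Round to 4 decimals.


Plug in: Adj R^2 = 1 - (1 - 0.3438) * 27/21.
= 1 - 0.6562 * 27/21
= 1 - 17.7174 / 21
= 1 - 0.8437 = 0.1563.

0.1563


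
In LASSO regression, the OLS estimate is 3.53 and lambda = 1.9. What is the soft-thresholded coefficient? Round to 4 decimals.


Check: |3.53| = 3.53 vs lambda = 1.9.
Since |beta| > lambda, coefficient = sign(beta)*(|beta| - lambda) = 1.6300.
Soft-thresholded coefficient = 1.6300.

1.6300


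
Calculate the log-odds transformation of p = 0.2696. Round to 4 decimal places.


The odds are p/(1-p) = 0.2696 / 0.7304 = 0.3691.
logit(p) = ln(0.3691) = -0.9967.

-0.9967


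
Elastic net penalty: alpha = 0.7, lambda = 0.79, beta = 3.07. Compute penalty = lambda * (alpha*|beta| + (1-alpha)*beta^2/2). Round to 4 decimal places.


L1 component = 0.7 * |3.07| = 2.1490.
L2 component = 0.3 * 3.07^2 / 2 = 1.4137.
Penalty = 0.79 * (2.1490 + 1.4137) = 0.79 * 3.5627 = 2.8146.

2.8146


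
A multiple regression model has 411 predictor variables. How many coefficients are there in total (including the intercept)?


Including the intercept, the model has 411 predictor coefficients + 1 intercept.
Total = 412.

412


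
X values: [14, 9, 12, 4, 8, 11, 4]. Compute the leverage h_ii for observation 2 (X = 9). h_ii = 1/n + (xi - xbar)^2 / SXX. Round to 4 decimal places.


Mean of X: xbar = 8.8571.
SXX = 88.8571.
For X = 9: h = 1/7 + (9 - 8.8571)^2/88.8571 = 0.1431.

0.1431


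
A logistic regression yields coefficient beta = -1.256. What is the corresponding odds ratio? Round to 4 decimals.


Odds ratio = exp(beta) = exp(-1.256).
= 0.2848.

0.2848


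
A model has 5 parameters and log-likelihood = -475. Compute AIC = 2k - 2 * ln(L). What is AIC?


Compute:
2k = 2*5 = 10.
-2*loglik = -2*(-475) = 950.
AIC = 10 + 950 = 960.

960


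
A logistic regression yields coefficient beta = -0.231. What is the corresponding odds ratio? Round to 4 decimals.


Odds ratio = exp(beta) = exp(-0.231).
= 0.7937.

0.7937


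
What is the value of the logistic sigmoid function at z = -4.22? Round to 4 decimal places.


exp(4.2200) = 68.0335.
1 + exp(-z) = 69.0335.
sigmoid = 1/69.0335 = 0.0145.

0.0145


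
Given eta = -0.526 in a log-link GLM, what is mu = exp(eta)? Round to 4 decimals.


mu = exp(eta) = exp(-0.526).
= 0.5910.

0.5910


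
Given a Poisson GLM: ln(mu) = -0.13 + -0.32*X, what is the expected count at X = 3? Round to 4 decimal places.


Linear predictor: eta = -0.13 + (-0.32)(3) = -1.0900.
Expected count: mu = exp(-1.0900) = 0.3362.

0.3362


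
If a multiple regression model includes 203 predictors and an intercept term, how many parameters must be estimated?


Total coefficients = number of predictors + 1 (for the intercept).
= 203 + 1 = 204.

204


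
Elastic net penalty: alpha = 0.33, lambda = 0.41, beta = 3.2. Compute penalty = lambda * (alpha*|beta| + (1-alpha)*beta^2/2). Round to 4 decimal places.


Compute:
L1 = 0.33 * 3.2 = 1.0560.
L2 = 0.67 * 3.2^2 / 2 = 3.4304.
Penalty = 0.41 * (1.0560 + 3.4304) = 1.8394.

1.8394


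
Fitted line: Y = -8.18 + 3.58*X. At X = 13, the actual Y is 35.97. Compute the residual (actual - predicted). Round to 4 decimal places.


Fitted value at X = 13 is yhat = -8.18 + 3.58*13 = 38.3600.
Residual = 35.97 - 38.3600 = -2.3900.

-2.3900


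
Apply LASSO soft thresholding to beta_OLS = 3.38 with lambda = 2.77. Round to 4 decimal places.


|beta_OLS| = 3.38.
lambda = 2.77.
Since |beta| > lambda, coefficient = sign(beta)*(|beta| - lambda) = 0.6100.
Result = 0.6100.

0.6100


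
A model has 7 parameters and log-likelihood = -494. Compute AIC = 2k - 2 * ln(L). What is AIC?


Compute:
2k = 2*7 = 14.
-2*loglik = -2*(-494) = 988.
AIC = 14 + 988 = 1002.

1002


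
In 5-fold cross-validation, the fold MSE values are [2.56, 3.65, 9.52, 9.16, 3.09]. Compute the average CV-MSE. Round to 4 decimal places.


Total MSE across folds = 27.9800.
CV-MSE = 27.9800/5 = 5.5960.

5.5960


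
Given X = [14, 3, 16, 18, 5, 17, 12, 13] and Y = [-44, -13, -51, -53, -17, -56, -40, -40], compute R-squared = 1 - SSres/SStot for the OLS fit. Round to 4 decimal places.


After computing the OLS fit (b0=-3.6005, b1=-2.9102):
SSres = 24.2931, SStot = 1815.5000.
R^2 = 1 - 24.2931/1815.5000 = 0.9866.

0.9866


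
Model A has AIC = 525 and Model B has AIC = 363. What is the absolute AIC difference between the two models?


Absolute difference = |525 - 363| = 162.
The model with lower AIC (B) is preferred.

162


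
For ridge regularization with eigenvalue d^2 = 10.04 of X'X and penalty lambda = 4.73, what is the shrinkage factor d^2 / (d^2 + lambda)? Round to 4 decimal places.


d^2 + lambda = 10.04 + 4.73 = 14.7700.
Shrinkage factor = 10.04/14.7700 = 0.6798.

0.6798


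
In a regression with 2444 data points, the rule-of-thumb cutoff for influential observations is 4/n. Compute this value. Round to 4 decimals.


Cook's distance cutoff = 4/n = 4/2444.
= 0.0016.

0.0016


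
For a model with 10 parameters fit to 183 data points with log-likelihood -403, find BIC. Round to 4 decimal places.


Compute k*ln(n) = 10*ln(183) = 10*5.209486 = 52.094860.
Then -2*loglik = 806.
BIC = 52.094860 + 806 = 858.094860, which rounds to 858.0949.

858.0949


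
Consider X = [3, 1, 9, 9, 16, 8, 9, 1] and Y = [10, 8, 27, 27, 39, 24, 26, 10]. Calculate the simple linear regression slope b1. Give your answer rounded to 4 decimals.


First compute the means: xbar = 7.0000, ybar = 21.3750.
Then S_xx = sum((xi - xbar)^2) = 182.0000.
S_xy = sum((xi - xbar)(yi - ybar)) = 387.0000.
b1 = S_xy / S_xx = 387.0000 / 182.0000 = 2.1264.

2.1264


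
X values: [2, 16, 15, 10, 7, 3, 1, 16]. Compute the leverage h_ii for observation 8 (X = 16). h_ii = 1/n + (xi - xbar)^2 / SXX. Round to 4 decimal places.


n = 8, xbar = 8.7500.
SXX = sum((xi - xbar)^2) = 287.5000.
h = 1/8 + (16 - 8.7500)^2 / 287.5000 = 0.3078.

0.3078


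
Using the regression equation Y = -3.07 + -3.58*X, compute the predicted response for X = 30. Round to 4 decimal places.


Substitute X = 30 into the equation:
Y = -3.07 + -3.58 * 30 = -3.07 + -107.4000 = -110.4700.

-110.4700


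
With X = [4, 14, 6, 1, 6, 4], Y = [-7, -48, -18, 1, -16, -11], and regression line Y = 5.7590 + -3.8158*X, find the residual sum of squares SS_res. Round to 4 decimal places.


Predicted values from Y = 5.7590 + -3.8158*X.
Residuals: [2.5042, -0.3378, -0.8642, -0.9432, 1.1358, -1.4958].
SSres = 11.5491.

11.5491


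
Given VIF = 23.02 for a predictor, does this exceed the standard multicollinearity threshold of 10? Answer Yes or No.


The threshold is 10.
VIF = 23.02 is >= 10.
Multicollinearity indication: Yes.

Yes


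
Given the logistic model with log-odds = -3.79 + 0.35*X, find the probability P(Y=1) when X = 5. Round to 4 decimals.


Compute z = -3.79 + (0.35)(5) = -2.0400.
exp(-z) = 7.6906.
P = 1/(1 + 7.6906) = 0.1151.

0.1151


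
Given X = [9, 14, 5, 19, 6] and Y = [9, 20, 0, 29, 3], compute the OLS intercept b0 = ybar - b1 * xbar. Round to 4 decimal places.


First find the slope: b1 = 2.0656.
Means: xbar = 10.6000, ybar = 12.2000.
b0 = ybar - b1 * xbar = 12.2000 - 2.0656 * 10.6000 = -9.6953.

-9.6953


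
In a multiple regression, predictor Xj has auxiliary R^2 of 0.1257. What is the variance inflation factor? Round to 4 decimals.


Denominator: 1 - 0.1257 = 0.8743.
VIF = 1 / 0.8743 = 1.1438.

1.1438


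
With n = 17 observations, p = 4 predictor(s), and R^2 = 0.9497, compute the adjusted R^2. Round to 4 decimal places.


Plug in: Adj R^2 = 1 - (1 - 0.9497) * 16/12.
= 1 - 0.0503 * 16/12
= 1 - 0.8048 / 12
= 1 - 0.0671 = 0.9329.

0.9329


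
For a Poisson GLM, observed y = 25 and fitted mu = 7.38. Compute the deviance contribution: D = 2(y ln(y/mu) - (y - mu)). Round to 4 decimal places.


y/mu = 25/7.38 = 3.387534 (approx.), and ln(25/7.38) = 1.220102.
y * ln(y/mu) = 25 * 1.220102 = 30.502550.
y - mu = 17.62.
D = 2 * (30.502550 - 17.62) = 25.765100, which rounds to 25.7651.

25.7651


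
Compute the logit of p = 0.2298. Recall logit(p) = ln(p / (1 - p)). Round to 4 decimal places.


The odds are p/(1-p) = 0.2298 / 0.7702 = 0.2984.
logit(p) = ln(0.2984) = -1.2094.

-1.2094


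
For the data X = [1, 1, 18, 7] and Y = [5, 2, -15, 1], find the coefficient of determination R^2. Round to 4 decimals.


The fitted line is Y = 5.5603 + -1.0830*X.
SSres = 16.6719, SStot = 242.7500.
R^2 = 1 - SSres/SStot = 0.9313.

0.9313


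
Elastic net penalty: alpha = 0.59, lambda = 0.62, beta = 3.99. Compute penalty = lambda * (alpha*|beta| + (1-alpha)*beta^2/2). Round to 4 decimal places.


Compute:
L1 = 0.59 * 3.99 = 2.3541.
L2 = 0.41 * 3.99^2 / 2 = 3.2636.
Penalty = 0.62 * (2.3541 + 3.2636) = 3.4830.

3.4830


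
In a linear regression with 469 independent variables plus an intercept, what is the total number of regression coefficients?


Including the intercept, the model has 469 predictor coefficients + 1 intercept.
Total = 470.

470


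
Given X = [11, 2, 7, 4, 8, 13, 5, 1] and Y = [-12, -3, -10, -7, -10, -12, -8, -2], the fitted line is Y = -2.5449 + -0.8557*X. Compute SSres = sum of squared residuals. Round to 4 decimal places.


Predicted values from Y = -2.5449 + -0.8557*X.
Residuals: [-0.0424, 1.2563, -1.4652, -1.0323, -0.6095, 1.6690, -1.1766, 1.4006].
SSres = 11.2957.

11.2957


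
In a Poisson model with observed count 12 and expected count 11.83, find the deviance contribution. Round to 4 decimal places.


Compute y*ln(y/mu) = 12*ln(12/11.83) = 12*0.014268 = 0.171216.
y - mu = 0.17.
D = 2*(0.171216 - (0.17)) = 0.002432, which rounds to 0.0024.

0.0024


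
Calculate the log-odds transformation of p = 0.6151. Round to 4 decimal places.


1 - p = 0.3849.
p/(1-p) = 1.5981.
logit = ln(1.5981) = 0.4688.

0.4688


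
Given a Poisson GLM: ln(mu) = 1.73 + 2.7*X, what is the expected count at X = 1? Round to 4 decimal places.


Compute eta = 1.73 + 2.7 * 1 = 4.4300.
Apply inverse link: mu = e^4.4300 = 83.9314.

83.9314


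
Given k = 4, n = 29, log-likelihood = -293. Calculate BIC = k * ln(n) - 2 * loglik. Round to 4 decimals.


ln(29) = 3.367296.
k * ln(n) = 4 * 3.367296 = 13.469184.
-2L = 586.
BIC = 13.469184 + 586 = 599.469184, which rounds to 599.4692.

599.4692


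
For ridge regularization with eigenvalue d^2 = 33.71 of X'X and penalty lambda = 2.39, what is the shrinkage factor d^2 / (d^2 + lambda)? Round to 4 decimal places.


Compute the denominator: 33.71 + 2.39 = 36.1000.
Shrinkage factor = 33.71 / 36.1000 = 0.9338.

0.9338


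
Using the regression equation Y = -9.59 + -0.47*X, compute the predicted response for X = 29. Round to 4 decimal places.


Predicted value:
Y = -9.59 + (-0.47)(29) = -9.59 + -13.6300 = -23.2200.

-23.2200


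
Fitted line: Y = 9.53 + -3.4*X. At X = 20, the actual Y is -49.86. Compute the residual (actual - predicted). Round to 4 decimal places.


Predicted = 9.53 + -3.4 * 20 = -58.4700.
Residual = -49.86 - -58.4700 = 8.6100.

8.6100


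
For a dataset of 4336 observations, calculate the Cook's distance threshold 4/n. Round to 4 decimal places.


Cook's distance cutoff = 4/n = 4/4336.
= 0.0009.

0.0009


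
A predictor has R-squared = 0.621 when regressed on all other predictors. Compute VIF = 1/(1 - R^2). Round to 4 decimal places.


Denominator: 1 - 0.621 = 0.379.
VIF = 1 / 0.379 = 2.6385.

2.6385


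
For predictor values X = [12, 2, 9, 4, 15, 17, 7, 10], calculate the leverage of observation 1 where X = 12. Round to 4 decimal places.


Mean of X: xbar = 9.5000.
SXX = 186.0000.
For X = 12: h = 1/8 + (12 - 9.5000)^2/186.0000 = 0.1586.

0.1586


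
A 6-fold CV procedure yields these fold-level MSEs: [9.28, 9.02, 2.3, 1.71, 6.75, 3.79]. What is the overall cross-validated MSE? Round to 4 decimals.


Add all fold MSEs: 32.8500.
Divide by k = 6: 32.8500/6 = 5.4750.

5.4750


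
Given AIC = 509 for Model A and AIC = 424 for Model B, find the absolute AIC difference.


|AIC_A - AIC_B| = |509 - 424| = 85.
Model B is preferred (lower AIC).

85


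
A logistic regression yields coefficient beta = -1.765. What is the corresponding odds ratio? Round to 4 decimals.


exp(-1.765) = 0.1712.
So the odds ratio is 0.1712.

0.1712


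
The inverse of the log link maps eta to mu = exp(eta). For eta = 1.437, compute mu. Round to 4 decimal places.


Apply the inverse link:
mu = e^1.437 = 4.2081.

4.2081


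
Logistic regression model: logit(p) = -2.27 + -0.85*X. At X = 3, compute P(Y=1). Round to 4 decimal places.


Linear predictor: z = -2.27 + -0.85 * 3 = -4.8200.
P = 1/(1 + exp(4.8200)) = 1/(1 + 123.9651) = 0.0080.

0.0080


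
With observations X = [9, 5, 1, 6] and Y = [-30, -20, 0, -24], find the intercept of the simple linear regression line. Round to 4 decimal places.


First find the slope: b1 = -3.8321.
Means: xbar = 5.2500, ybar = -18.5000.
b0 = ybar - b1 * xbar = -18.5000 - -3.8321 * 5.2500 = 1.6183.

1.6183
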